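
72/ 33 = 24/ 11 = 2.18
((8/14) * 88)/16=22/7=3.14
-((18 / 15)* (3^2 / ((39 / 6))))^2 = -11664 / 4225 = -2.76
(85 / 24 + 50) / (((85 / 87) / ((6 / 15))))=7453 / 340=21.92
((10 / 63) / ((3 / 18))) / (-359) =-20 / 7539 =-0.00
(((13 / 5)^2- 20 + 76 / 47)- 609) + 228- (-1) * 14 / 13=-391.55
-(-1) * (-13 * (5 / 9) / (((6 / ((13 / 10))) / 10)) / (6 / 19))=-16055 / 324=-49.55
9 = 9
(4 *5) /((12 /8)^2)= 80 /9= 8.89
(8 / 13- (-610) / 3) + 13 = 8461 / 39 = 216.95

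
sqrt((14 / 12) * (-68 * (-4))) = 2 * sqrt(714) / 3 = 17.81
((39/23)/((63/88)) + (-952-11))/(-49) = 463985/23667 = 19.60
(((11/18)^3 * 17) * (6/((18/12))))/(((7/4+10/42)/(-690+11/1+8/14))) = -71637082/13527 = -5295.86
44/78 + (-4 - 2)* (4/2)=-446/39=-11.44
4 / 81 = 0.05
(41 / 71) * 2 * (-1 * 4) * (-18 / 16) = 369 / 71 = 5.20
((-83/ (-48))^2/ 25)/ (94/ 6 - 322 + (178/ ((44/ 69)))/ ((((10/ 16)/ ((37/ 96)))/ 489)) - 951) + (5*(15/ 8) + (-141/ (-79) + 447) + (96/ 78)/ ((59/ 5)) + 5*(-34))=917630392363824967/ 3183297357009120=288.26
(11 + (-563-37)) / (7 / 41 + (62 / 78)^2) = -36730629 / 50048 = -733.91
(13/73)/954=13/69642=0.00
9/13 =0.69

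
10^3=1000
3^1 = 3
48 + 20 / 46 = 1114 / 23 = 48.43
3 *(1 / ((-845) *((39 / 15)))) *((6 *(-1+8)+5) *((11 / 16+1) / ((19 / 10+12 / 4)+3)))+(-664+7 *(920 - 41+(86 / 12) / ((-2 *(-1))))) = 22968923189 / 4165512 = 5514.07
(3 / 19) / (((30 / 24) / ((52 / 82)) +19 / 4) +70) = 312 / 151601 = 0.00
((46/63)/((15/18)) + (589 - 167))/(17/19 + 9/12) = 3374552/13125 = 257.11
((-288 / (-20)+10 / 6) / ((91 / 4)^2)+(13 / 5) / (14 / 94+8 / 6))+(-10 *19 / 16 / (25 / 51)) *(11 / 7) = -1507094467 / 41537496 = -36.28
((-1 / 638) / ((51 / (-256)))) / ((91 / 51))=128 / 29029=0.00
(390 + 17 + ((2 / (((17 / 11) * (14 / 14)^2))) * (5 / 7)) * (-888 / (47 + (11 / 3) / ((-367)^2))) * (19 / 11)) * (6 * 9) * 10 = 11496933018540 / 56498701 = 203490.22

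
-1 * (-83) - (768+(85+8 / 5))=-3858 / 5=-771.60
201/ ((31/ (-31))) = -201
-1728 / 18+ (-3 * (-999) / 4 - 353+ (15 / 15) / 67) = 80471 / 268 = 300.26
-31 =-31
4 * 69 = 276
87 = 87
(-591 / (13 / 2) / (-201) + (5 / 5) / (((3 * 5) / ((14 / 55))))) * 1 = 337244 / 718575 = 0.47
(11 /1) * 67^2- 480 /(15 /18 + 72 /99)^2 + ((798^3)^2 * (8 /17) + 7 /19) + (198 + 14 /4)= 832847298044659042628393 /6853414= 121522980815788896.25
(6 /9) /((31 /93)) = 2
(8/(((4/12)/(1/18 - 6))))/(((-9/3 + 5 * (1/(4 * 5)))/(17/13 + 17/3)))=465664/1287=361.82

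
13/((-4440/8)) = -13/555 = -0.02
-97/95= -1.02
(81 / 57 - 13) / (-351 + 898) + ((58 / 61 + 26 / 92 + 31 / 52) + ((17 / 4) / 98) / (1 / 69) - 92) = -6479488332111 / 74306707384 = -87.20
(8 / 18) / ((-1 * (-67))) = 0.01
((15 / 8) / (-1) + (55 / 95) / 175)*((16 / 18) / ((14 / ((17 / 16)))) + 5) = -9.48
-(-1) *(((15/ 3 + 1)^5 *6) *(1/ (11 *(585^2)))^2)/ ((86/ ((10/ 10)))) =32/ 835891216875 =0.00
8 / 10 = 4 / 5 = 0.80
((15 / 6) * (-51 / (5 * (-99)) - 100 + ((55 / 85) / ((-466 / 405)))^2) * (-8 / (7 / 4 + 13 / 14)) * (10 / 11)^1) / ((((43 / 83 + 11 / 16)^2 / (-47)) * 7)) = -683774485295857666048 / 218972830766545845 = -3122.65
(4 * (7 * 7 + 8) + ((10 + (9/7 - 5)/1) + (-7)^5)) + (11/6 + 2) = -695893/42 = -16568.88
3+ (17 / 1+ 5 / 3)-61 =-118 / 3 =-39.33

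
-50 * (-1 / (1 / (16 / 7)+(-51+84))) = 160 / 107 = 1.50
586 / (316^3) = 293 / 15777248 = 0.00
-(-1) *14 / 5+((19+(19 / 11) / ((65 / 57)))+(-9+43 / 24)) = 55277 / 3432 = 16.11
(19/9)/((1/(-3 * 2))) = -38/3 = -12.67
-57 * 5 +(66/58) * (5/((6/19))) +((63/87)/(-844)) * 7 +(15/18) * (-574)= -745.32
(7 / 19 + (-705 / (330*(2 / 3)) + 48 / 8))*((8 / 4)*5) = 13225 / 418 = 31.64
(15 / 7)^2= 225 / 49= 4.59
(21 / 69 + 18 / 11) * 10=4910 / 253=19.41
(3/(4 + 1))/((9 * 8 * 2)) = 1/240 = 0.00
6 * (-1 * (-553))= 3318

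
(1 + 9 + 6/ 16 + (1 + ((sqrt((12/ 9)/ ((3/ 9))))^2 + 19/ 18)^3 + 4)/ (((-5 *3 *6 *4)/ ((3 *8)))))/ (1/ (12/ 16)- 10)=-62437/ 379080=-0.16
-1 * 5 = -5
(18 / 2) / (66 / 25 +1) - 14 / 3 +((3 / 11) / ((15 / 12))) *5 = -3313 / 3003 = -1.10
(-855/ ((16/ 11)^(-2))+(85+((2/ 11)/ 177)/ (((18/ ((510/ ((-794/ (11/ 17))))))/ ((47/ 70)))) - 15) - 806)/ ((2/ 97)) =-88154657941655/ 714214116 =-123428.89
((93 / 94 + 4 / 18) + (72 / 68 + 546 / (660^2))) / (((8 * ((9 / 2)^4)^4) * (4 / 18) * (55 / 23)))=4655281572352 / 246328690902259812053625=0.00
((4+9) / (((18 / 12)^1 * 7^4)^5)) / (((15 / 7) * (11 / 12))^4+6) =106496 / 103679110537360685751123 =0.00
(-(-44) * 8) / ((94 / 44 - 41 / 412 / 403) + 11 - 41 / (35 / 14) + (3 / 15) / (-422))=-135650083712 / 1257983897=-107.83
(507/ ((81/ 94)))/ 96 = 7943/ 1296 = 6.13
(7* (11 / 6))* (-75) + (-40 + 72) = -1861 / 2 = -930.50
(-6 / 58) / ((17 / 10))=-30 / 493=-0.06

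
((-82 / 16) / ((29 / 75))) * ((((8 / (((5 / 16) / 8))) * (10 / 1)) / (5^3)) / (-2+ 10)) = -3936 / 145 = -27.14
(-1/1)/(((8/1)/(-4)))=1/2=0.50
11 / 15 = 0.73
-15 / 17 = -0.88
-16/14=-8/7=-1.14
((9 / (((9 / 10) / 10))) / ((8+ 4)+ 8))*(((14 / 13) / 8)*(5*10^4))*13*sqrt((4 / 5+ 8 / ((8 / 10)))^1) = 262500*sqrt(30) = 1437771.71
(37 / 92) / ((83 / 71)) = 2627 / 7636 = 0.34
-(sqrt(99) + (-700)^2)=-490000- 3 * sqrt(11)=-490009.95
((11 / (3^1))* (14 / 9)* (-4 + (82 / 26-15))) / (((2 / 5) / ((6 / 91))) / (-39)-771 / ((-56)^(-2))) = 22660 / 606191079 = 0.00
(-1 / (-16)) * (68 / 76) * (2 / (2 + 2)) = 17 / 608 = 0.03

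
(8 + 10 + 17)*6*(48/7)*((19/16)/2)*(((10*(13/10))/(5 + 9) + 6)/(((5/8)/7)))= 66348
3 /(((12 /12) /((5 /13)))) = 15 /13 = 1.15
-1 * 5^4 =-625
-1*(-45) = 45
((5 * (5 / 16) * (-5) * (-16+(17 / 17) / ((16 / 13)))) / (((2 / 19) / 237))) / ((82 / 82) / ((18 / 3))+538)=410335875 / 826624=496.40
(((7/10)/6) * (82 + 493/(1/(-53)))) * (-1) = 182329/60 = 3038.82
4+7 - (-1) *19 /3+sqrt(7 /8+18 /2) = sqrt(158) /4+52 /3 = 20.48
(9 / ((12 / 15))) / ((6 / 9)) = 135 / 8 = 16.88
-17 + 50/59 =-953/59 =-16.15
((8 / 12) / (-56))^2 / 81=1 / 571536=0.00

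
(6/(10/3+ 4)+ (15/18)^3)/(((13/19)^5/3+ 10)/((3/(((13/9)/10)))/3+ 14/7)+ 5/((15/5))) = 238327004849/476515282122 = 0.50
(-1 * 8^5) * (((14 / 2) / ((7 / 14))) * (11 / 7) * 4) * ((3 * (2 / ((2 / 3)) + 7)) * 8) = -692060160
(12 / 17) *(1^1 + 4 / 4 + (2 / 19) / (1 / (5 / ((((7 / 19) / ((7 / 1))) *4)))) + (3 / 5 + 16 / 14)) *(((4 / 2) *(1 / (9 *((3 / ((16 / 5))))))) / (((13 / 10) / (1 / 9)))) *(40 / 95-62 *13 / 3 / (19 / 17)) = -5752576 / 268515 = -21.42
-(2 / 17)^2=-4 / 289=-0.01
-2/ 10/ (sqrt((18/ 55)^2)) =-11/ 18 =-0.61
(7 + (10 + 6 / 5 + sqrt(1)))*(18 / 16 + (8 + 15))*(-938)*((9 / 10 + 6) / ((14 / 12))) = -64241208 / 25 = -2569648.32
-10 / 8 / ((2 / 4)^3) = -10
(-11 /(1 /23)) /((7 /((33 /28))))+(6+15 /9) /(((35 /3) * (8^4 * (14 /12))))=-21373371 /501760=-42.60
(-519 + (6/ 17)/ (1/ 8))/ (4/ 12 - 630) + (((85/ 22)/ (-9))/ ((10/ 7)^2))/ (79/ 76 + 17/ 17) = 3531318799/ 4927739850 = 0.72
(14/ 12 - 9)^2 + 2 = 2281/ 36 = 63.36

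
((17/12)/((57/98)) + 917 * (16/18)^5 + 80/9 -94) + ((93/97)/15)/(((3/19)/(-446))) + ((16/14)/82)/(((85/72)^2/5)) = 245.70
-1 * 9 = -9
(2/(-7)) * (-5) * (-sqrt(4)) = -20/7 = -2.86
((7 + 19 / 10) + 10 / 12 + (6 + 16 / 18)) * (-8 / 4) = -1496 / 45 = -33.24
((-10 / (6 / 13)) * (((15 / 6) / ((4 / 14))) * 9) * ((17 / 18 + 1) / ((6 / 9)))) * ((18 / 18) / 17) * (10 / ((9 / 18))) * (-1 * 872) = 86791250 / 17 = 5105367.65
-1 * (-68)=68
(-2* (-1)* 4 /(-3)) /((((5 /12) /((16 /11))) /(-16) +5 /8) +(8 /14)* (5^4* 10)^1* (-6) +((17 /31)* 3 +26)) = 1777664 /14265966367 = 0.00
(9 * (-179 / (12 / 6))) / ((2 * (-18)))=22.38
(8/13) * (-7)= -56/13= -4.31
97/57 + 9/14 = 1871/798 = 2.34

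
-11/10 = -1.10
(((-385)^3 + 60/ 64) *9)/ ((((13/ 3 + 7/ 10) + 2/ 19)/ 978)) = -1145244968995725/ 11716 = -97750509473.86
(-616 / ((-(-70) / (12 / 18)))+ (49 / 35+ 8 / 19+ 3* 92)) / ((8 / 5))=77507 / 456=169.97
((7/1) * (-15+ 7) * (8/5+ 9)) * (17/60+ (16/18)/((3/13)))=-1656886/675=-2454.65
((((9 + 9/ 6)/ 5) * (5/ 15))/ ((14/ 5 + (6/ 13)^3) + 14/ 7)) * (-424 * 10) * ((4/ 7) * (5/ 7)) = -5822050/ 23541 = -247.32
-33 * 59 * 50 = -97350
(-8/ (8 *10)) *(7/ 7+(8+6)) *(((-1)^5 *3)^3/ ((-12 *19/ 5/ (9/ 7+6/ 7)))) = -2025/ 1064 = -1.90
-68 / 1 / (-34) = 2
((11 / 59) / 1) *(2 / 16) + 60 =28331 / 472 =60.02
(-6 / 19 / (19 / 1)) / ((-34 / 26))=78 / 6137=0.01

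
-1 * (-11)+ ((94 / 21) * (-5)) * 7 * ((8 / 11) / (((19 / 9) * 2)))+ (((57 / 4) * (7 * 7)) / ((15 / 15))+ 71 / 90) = 683.05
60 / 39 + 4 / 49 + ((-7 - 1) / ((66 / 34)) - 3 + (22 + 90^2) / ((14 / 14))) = 170616923 / 21021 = 8116.50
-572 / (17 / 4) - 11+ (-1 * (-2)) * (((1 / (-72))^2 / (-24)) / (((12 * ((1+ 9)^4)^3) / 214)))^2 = -689604644044799999999999999999999805367 / 4736678363136000000000000000000000000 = -145.59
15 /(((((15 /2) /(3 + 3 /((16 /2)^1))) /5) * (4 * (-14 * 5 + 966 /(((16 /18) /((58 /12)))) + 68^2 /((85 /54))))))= 675 /649618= 0.00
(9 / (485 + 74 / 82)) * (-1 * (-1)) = 369 / 19922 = 0.02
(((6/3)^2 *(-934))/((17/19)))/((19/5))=-18680/17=-1098.82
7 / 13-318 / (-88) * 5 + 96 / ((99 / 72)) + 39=72887 / 572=127.42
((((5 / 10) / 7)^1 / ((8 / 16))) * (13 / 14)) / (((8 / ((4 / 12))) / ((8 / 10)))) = 13 / 2940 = 0.00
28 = 28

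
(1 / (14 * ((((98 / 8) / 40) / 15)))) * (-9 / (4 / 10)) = -27000 / 343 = -78.72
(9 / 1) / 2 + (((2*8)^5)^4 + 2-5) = 2417851639229258349412355 / 2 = 1208925819614629174706178.00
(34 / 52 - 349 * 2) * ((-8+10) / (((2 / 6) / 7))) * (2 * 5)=-3807510 / 13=-292885.38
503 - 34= 469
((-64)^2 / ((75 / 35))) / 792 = 3584 / 1485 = 2.41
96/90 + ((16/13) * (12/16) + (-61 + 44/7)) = -52.72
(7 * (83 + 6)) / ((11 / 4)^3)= 39872 / 1331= 29.96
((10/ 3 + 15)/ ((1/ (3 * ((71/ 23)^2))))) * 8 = 2218040/ 529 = 4192.89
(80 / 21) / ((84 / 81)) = 180 / 49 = 3.67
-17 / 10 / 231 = -17 / 2310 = -0.01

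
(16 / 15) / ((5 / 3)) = 16 / 25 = 0.64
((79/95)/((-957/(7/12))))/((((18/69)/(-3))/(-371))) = -4718749/2181960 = -2.16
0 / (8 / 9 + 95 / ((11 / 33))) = 0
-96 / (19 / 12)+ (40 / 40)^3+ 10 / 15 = -3361 / 57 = -58.96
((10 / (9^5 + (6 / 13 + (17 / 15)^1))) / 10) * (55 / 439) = 975 / 459547834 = 0.00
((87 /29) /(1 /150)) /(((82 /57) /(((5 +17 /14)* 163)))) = 181871325 /574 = 316849.00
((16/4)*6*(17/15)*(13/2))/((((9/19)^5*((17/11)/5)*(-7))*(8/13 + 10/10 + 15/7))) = -484533478/531441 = -911.74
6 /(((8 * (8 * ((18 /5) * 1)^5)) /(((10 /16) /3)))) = 15625 /483729408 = 0.00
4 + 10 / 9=46 / 9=5.11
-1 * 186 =-186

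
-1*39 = -39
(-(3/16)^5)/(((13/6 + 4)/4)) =-0.00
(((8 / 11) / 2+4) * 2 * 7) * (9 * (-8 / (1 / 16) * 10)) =-7741440 / 11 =-703767.27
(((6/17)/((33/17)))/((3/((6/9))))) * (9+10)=76/99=0.77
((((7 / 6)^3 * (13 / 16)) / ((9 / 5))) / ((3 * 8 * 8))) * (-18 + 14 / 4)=-646555 / 11943936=-0.05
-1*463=-463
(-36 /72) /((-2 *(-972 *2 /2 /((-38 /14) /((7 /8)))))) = 19 /23814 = 0.00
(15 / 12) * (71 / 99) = 355 / 396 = 0.90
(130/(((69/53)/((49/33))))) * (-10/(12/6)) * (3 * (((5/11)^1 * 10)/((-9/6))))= 168805000/25047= 6739.53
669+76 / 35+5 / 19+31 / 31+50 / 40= 673.68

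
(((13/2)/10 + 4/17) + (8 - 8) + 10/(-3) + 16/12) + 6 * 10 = 20021/340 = 58.89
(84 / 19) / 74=42 / 703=0.06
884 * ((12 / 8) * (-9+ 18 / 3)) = -3978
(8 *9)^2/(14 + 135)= 5184/149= 34.79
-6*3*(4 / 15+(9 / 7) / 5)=-66 / 7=-9.43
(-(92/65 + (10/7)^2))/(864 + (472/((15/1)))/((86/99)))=-118336/30822519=-0.00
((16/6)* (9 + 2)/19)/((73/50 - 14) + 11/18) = -150/1159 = -0.13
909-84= 825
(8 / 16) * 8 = 4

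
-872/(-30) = 436/15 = 29.07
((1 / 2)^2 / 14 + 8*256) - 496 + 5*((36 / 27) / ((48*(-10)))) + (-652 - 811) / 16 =1472251 / 1008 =1460.57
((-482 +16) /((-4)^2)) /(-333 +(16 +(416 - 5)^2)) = -233 /1348832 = -0.00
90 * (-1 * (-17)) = 1530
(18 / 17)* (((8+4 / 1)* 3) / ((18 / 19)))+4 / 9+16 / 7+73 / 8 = 446311 / 8568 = 52.09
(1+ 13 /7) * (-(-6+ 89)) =-1660 /7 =-237.14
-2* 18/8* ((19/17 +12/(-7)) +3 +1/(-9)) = -2455/238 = -10.32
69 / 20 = 3.45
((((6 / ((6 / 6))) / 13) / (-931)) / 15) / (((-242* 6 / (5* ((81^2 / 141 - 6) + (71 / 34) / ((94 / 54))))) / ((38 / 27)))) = 22229 / 3325564242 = 0.00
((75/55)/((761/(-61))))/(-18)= 305/50226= 0.01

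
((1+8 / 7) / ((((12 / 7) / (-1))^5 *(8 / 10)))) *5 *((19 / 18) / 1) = -5702375 / 5971968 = -0.95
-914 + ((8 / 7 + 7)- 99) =-7034 / 7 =-1004.86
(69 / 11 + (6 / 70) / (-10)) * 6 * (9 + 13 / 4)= 506457 / 1100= 460.42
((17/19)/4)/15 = 17/1140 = 0.01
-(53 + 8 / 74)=-1965 / 37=-53.11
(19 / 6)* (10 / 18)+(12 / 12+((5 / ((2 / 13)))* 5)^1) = 4462 / 27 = 165.26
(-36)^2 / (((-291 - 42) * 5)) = -144 / 185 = -0.78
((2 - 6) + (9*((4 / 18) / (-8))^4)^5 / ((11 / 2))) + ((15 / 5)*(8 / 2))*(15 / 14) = 77195475583764556844875382791 / 8715618211070191901840769024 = 8.86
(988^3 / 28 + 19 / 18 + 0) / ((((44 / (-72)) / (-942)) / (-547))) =-2236256366416818 / 77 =-29042290472945.69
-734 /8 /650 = -367 /2600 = -0.14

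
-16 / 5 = -3.20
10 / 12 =5 / 6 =0.83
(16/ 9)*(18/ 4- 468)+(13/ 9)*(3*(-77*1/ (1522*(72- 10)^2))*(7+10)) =-14462621113/ 17551704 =-824.00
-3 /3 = -1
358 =358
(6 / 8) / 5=3 / 20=0.15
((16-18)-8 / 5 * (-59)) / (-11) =-42 / 5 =-8.40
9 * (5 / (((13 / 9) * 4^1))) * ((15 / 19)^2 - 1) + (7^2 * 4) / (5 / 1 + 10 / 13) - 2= 10221064 / 351975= 29.04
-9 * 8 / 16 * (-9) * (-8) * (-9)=2916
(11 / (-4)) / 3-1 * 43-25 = -827 / 12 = -68.92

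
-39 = -39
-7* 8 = -56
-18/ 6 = -3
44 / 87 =0.51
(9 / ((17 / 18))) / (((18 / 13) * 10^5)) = 117 / 1700000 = 0.00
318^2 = 101124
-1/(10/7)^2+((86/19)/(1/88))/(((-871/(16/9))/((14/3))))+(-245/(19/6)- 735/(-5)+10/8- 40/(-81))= 2248349836/33511725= 67.09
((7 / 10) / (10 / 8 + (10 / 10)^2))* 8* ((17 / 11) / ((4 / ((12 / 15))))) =1904 / 2475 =0.77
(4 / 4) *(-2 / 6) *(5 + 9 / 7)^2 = -1936 / 147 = -13.17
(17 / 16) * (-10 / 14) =-85 / 112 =-0.76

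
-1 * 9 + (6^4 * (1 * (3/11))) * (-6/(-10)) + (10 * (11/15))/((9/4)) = 206.33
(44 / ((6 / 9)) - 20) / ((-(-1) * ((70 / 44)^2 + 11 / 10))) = 111320 / 8787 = 12.67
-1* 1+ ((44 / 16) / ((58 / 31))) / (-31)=-243 / 232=-1.05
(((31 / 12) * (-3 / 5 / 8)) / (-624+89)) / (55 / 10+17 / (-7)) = 217 / 1840400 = 0.00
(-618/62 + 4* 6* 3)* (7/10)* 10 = 13461/31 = 434.23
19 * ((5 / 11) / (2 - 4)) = -95 / 22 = -4.32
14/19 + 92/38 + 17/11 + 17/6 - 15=-9359/1254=-7.46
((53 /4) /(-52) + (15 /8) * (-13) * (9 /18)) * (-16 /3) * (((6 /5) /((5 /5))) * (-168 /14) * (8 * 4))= -1987584 /65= -30578.22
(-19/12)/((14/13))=-247/168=-1.47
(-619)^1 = -619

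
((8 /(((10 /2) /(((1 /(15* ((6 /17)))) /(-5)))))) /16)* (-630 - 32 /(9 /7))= 50099 /20250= 2.47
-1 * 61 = -61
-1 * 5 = -5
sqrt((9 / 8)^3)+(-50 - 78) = -128+27*sqrt(2) / 32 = -126.81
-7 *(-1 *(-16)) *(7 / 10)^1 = -392 / 5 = -78.40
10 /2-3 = 2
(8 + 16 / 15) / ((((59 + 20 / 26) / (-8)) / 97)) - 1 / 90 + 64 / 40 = -2706899 / 23310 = -116.13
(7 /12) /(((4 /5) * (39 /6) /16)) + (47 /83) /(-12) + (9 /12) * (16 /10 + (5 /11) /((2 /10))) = 552173 /118690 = 4.65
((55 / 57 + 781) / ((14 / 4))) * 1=89144 / 399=223.42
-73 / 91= -0.80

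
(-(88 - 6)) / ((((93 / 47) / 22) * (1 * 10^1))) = -42394 / 465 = -91.17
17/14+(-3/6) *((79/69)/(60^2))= 1.21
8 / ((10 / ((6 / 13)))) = 24 / 65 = 0.37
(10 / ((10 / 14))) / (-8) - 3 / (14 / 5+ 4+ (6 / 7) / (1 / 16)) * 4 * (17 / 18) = -2.30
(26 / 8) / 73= 13 / 292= 0.04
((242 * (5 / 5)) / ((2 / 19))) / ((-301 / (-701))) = 1611599 / 301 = 5354.15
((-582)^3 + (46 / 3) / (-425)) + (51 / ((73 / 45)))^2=-1339438203230059 / 6794475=-197136379.67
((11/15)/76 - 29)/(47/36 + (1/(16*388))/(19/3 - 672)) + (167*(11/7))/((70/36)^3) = 11206457604610536/830660067909875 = 13.49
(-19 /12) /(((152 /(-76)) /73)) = 1387 /24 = 57.79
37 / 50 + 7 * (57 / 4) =10049 / 100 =100.49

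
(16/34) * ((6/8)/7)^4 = 81/1306144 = 0.00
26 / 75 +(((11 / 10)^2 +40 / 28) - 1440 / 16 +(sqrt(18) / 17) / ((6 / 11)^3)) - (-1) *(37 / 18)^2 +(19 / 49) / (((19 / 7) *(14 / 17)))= -8197571 / 99225 +1331 *sqrt(2) / 1224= -81.08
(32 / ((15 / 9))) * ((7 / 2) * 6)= 2016 / 5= 403.20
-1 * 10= -10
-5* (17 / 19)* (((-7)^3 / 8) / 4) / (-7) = -4165 / 608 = -6.85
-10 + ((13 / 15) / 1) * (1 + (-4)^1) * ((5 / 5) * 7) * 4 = -414 / 5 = -82.80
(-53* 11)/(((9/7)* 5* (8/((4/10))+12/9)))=-4081/960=-4.25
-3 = -3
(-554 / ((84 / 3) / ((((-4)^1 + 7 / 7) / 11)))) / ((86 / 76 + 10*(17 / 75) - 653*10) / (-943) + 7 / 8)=893341620 / 1290669149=0.69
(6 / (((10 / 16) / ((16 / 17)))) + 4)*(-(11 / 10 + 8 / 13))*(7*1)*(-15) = 2594382 / 1105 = 2347.86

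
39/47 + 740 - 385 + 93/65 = 1091431/3055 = 357.26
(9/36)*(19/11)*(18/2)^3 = 13851/44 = 314.80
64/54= 32/27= 1.19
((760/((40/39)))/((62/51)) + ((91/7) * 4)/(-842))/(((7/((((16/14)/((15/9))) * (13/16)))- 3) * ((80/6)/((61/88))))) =113538243663/34270881920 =3.31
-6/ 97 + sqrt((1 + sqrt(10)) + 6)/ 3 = -6/ 97 + sqrt(sqrt(10) + 7)/ 3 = 1.00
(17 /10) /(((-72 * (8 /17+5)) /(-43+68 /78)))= 15317 /84240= 0.18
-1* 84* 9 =-756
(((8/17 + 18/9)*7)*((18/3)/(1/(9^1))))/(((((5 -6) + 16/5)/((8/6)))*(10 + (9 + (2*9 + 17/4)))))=13.72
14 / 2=7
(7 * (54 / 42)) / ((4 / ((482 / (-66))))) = -723 / 44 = -16.43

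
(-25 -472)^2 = 247009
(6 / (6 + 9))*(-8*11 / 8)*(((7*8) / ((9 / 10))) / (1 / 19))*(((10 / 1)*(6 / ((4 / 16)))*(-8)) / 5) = 5992448 / 3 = 1997482.67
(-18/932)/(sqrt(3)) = -3 *sqrt(3)/466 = -0.01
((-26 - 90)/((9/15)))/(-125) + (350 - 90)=19616/75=261.55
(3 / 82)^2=9 / 6724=0.00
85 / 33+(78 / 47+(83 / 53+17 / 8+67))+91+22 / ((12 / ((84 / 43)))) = 4793312105 / 28277832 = 169.51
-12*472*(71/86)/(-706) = 100536/15179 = 6.62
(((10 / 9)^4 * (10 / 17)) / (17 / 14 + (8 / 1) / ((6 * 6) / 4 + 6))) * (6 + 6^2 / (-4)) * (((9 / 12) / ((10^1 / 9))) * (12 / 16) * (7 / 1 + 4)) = -481250 / 56151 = -8.57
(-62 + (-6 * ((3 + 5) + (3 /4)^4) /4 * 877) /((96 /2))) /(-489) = 791679 /1335296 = 0.59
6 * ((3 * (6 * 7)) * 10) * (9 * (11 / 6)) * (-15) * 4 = -7484400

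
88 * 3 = 264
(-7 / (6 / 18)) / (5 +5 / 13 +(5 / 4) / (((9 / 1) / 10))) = -4914 / 1585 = -3.10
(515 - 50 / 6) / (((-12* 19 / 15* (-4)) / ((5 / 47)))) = 125 / 141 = 0.89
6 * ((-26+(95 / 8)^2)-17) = 18819 / 32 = 588.09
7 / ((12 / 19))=133 / 12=11.08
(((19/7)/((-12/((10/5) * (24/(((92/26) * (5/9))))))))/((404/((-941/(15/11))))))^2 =89.00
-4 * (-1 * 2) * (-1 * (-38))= 304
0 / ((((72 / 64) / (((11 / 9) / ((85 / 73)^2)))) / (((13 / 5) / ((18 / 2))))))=0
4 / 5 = 0.80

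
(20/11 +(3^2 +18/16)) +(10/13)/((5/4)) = 14367/1144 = 12.56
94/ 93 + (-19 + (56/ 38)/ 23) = -728497/ 40641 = -17.93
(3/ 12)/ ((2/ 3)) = 0.38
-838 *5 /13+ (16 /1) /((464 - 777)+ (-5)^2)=-75433 /234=-322.36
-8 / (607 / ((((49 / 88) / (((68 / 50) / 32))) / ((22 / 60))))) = -0.47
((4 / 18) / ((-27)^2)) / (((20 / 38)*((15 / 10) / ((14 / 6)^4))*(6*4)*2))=45619 / 191318760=0.00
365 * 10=3650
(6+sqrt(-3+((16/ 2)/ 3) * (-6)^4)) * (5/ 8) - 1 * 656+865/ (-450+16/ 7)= -4100413/ 6268+5 * sqrt(3453)/ 8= -617.46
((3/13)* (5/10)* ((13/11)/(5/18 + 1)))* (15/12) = 135/1012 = 0.13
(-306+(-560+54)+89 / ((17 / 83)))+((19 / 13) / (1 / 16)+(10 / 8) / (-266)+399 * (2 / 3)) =-20713993 / 235144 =-88.09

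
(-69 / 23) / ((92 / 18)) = -27 / 46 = -0.59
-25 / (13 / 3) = -75 / 13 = -5.77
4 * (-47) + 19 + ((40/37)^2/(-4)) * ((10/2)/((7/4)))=-1627527/9583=-169.83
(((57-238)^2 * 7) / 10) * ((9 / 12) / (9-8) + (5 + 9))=13530293 / 40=338257.32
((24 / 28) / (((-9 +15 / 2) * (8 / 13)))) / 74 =-13 / 1036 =-0.01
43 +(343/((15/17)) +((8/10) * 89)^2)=412588/75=5501.17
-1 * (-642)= 642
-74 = -74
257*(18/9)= 514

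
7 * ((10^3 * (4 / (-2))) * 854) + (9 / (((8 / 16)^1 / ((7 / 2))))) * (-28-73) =-11962363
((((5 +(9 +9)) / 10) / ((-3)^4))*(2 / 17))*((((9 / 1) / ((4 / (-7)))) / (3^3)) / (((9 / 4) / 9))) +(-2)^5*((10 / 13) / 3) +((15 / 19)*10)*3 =78931183 / 5101785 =15.47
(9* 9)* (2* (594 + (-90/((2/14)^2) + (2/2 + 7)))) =-616896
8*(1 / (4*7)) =2 / 7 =0.29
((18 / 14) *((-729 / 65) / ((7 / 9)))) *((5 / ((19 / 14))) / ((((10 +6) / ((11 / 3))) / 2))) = -31.31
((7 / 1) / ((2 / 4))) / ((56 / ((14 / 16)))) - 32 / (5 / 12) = -12253 / 160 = -76.58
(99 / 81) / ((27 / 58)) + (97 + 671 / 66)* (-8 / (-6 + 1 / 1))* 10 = 417302 / 243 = 1717.29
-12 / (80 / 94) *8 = -564 / 5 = -112.80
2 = 2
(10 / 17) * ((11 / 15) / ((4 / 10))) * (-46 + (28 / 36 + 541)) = 245410 / 459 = 534.66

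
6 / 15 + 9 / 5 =11 / 5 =2.20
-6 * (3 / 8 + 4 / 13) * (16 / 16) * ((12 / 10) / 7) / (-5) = 639 / 4550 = 0.14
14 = 14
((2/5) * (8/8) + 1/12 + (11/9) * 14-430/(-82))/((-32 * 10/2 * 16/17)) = -2865299/18892800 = -0.15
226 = 226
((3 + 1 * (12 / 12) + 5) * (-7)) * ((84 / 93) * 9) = -15876 / 31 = -512.13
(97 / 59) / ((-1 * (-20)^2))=-97 / 23600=-0.00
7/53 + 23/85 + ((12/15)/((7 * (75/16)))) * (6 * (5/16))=70698/157675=0.45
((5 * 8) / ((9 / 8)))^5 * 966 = 1080452710400000 / 19683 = 54892684570.44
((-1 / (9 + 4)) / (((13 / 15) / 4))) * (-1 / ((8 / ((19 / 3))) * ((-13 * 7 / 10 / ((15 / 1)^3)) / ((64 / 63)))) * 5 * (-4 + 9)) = -285000000 / 107653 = -2647.39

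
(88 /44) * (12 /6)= 4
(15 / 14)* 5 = 75 / 14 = 5.36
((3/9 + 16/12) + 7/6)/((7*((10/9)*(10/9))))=459/1400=0.33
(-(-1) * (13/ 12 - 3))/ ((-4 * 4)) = 23/ 192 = 0.12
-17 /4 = -4.25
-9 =-9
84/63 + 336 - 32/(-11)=11228/33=340.24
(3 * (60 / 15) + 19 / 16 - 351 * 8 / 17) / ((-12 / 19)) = 785479 / 3264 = 240.65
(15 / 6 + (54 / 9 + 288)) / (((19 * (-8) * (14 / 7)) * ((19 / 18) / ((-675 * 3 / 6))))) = 3602475 / 11552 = 311.85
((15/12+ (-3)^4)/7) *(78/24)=611/16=38.19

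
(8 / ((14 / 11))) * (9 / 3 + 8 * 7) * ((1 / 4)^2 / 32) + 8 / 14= 1161 / 896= 1.30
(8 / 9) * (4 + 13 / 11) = 152 / 33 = 4.61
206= 206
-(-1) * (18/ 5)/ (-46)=-9/ 115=-0.08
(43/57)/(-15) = -43/855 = -0.05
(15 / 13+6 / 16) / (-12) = -53 / 416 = -0.13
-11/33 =-1/3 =-0.33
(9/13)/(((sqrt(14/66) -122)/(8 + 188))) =-7101864/6385145 -1764 *sqrt(231)/6385145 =-1.12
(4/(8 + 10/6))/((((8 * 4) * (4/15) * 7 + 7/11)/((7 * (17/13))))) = 33660/536471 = 0.06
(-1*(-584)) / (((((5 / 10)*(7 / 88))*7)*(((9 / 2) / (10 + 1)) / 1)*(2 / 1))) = 1130624 / 441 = 2563.77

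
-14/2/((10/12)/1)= -42/5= -8.40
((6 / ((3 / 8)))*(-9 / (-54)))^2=7.11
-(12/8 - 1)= -1/2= -0.50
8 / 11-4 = -36 / 11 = -3.27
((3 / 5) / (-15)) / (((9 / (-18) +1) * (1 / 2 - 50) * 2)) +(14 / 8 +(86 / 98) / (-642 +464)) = 1.75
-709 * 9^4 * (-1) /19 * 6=27910494 /19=1468973.37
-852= -852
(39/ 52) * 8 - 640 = -634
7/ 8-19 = -145/ 8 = -18.12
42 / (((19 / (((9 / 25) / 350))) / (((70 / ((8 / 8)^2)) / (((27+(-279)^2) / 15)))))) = 3 / 97850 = 0.00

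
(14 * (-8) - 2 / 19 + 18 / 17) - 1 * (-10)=-32638 / 323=-101.05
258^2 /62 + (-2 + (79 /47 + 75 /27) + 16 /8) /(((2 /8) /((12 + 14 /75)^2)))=274559408894 /73760625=3722.30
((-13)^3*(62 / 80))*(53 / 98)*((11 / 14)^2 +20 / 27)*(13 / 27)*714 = -5733337910417 / 13335840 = -429919.52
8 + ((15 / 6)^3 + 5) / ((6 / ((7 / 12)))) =10.01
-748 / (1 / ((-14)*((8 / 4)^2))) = 41888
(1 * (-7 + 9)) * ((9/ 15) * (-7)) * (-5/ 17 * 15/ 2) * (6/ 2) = 945/ 17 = 55.59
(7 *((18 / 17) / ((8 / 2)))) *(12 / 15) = 126 / 85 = 1.48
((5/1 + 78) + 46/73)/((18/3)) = 2035/146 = 13.94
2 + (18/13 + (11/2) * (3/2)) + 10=1125/52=21.63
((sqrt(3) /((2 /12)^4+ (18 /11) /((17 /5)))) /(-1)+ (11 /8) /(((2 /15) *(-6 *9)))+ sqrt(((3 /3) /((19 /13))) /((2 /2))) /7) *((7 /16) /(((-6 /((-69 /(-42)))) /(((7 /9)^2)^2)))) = -7889 *sqrt(247) /23934528+ 3037265 /362797056+ 10326701 *sqrt(3) /113555844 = 0.16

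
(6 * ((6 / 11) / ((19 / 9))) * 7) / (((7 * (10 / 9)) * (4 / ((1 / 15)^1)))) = 243 / 10450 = 0.02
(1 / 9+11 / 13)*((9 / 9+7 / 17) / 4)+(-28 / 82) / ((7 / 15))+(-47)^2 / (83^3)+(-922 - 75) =-15502318867312 / 15542886021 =-997.39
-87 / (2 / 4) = -174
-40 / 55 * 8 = -5.82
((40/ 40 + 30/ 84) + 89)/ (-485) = -253/ 1358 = -0.19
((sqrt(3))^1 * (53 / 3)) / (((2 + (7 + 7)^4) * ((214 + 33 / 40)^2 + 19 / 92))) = 975200 * sqrt(3) / 97869059382429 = 0.00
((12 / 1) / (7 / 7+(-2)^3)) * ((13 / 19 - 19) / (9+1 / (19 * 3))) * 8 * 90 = 4510080 / 1799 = 2506.99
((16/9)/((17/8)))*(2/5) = 256/765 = 0.33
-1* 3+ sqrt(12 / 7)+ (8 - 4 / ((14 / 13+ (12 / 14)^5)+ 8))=5.89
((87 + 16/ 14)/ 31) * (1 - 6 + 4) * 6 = -3702/ 217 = -17.06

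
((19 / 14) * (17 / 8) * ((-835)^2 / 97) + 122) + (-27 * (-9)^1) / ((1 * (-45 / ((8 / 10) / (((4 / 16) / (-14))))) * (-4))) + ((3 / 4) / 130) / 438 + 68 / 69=184887842110261 / 8892319800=20791.86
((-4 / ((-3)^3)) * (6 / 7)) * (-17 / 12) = -34 / 189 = -0.18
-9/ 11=-0.82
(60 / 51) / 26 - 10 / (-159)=3800 / 35139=0.11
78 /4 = 39 /2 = 19.50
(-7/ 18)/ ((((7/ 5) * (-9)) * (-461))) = -5/ 74682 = -0.00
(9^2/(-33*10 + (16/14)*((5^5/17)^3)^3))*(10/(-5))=-67239325973799/113686837721616029602410885458465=-0.00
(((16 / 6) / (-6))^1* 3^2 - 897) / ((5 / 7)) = -6307 / 5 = -1261.40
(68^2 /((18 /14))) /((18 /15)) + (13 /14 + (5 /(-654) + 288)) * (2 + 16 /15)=79994944 /20601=3883.06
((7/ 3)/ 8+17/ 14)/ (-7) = -253/ 1176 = -0.22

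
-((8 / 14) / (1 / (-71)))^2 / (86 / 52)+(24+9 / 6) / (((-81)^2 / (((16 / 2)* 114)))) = -1523309336 / 1536003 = -991.74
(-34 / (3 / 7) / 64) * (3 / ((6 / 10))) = -595 / 96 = -6.20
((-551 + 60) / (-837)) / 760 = 0.00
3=3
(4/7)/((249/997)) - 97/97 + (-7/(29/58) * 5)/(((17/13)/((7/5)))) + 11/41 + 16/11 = -961246780/13363581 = -71.93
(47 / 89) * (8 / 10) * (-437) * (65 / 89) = -1068028 / 7921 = -134.83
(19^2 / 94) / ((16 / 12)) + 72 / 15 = 14439 / 1880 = 7.68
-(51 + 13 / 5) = -268 / 5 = -53.60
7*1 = 7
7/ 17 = 0.41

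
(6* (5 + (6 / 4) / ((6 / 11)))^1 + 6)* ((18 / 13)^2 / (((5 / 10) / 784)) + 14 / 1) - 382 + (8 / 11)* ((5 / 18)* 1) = 2646405743 / 16731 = 158173.79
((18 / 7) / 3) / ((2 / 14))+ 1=7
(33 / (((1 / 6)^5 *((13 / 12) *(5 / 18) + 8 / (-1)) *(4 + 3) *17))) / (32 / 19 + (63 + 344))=-1053119232 / 1536670205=-0.69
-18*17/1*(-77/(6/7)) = 27489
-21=-21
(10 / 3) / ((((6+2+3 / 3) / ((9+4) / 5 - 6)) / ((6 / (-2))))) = 34 / 9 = 3.78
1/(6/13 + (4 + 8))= 13/162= 0.08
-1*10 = -10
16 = 16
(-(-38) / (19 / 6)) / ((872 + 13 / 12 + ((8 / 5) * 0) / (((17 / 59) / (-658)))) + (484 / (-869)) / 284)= 807696 / 58765361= 0.01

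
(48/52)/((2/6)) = 36/13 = 2.77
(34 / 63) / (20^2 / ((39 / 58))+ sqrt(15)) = 0.00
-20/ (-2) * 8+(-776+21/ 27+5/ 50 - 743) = -129431/ 90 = -1438.12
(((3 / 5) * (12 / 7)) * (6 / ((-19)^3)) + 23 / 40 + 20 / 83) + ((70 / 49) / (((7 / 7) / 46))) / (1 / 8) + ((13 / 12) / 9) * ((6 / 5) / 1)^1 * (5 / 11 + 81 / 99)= 8312014914619 / 15780912840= 526.71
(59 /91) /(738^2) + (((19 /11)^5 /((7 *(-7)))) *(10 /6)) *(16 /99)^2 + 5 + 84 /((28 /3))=283678452134261725 /20282533726418964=13.99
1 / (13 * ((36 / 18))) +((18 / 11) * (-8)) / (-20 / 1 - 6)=155 / 286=0.54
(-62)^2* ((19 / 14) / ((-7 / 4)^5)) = -37394432 / 117649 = -317.85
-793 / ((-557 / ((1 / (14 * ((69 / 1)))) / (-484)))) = -793 / 260422008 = -0.00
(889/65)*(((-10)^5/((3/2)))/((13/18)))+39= -213353409/169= -1262446.21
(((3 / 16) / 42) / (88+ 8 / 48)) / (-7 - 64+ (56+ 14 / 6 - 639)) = -9 / 115829840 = -0.00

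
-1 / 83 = -0.01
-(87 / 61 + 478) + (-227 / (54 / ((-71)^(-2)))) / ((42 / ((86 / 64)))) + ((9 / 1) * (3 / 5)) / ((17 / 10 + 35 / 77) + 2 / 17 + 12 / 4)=-105260499662744471 / 220025201606784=-478.40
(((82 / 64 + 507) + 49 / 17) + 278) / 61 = 429305 / 33184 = 12.94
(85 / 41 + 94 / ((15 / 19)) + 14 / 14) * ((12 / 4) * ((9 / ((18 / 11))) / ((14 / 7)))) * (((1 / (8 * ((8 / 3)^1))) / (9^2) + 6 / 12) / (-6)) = -35736437 / 425088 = -84.07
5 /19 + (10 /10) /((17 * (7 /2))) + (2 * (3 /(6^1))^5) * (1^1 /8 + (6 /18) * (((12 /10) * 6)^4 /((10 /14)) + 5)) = 213729681331 /2713200000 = 78.77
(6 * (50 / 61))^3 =27000000 / 226981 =118.95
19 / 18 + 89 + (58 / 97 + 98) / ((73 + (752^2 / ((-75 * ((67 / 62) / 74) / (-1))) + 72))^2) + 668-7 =8832392810472956248237447 / 11759972674638284447634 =751.06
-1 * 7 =-7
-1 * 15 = -15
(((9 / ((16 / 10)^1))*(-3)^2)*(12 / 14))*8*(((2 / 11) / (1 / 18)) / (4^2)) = 10935 / 154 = 71.01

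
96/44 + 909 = 10023/11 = 911.18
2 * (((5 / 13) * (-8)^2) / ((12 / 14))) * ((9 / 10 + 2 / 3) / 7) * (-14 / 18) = -10528 / 1053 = -10.00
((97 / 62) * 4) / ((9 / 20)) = 13.91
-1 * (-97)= 97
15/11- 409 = -407.64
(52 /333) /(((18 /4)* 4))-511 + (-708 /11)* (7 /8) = -37404985 /65934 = -567.31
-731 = -731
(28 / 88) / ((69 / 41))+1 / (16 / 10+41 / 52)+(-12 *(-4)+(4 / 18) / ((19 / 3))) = 548983 / 11286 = 48.64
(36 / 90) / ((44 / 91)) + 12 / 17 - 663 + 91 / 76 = -46918749 / 71060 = -660.27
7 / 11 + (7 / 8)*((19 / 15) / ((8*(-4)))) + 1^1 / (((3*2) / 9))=88777 / 42240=2.10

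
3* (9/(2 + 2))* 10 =135/2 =67.50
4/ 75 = 0.05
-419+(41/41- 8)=-426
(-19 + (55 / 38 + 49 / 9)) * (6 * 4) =-16564 / 57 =-290.60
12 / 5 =2.40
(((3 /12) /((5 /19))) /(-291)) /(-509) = 19 /2962380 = 0.00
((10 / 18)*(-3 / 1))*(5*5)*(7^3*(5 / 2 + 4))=-557375 / 6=-92895.83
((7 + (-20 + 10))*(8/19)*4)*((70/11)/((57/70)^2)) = -48.49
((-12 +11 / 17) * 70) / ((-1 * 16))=6755 / 136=49.67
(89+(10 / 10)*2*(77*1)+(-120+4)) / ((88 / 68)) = 2159 / 22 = 98.14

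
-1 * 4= -4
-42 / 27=-14 / 9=-1.56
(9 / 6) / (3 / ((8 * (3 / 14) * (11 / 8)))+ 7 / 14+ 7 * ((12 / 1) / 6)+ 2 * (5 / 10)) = 11 / 123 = 0.09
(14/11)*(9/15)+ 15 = 867/55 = 15.76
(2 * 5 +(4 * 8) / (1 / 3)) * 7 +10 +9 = 761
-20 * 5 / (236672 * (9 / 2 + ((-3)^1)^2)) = -25 / 798768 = -0.00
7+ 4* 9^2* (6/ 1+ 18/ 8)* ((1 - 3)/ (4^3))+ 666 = 18863/ 32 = 589.47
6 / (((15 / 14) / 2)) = 56 / 5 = 11.20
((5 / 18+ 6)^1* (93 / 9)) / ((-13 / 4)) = -7006 / 351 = -19.96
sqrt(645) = 25.40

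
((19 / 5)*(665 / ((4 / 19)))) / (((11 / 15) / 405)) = 291678975 / 44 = 6629067.61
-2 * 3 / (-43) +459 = 19743 / 43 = 459.14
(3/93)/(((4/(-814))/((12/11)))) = -222/31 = -7.16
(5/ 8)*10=25/ 4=6.25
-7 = -7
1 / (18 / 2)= 1 / 9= 0.11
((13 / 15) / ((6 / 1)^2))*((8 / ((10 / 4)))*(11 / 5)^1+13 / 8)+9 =994529 / 108000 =9.21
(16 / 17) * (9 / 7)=144 / 119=1.21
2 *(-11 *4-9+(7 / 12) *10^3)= 3182 / 3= 1060.67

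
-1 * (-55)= 55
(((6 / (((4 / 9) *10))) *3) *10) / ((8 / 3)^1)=243 / 16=15.19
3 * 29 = 87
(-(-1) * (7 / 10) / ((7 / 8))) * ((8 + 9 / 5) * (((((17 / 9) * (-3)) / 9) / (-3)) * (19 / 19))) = 3332 / 2025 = 1.65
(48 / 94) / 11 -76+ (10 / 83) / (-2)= -3261829 / 42911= -76.01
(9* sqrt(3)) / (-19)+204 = 204 - 9* sqrt(3) / 19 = 203.18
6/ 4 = 1.50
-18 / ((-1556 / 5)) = 45 / 778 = 0.06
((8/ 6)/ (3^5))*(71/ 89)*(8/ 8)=284/ 64881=0.00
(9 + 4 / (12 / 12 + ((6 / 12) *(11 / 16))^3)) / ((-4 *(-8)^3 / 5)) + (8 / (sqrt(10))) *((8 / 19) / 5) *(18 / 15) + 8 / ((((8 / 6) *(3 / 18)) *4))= 192 *sqrt(10) / 2375 + 630702583 / 69834752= 9.29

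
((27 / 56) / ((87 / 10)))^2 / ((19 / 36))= 18225 / 3131884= 0.01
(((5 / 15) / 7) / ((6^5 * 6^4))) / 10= 1 / 2116316160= 0.00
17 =17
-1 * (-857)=857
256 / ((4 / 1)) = 64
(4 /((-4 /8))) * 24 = -192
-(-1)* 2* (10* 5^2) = 500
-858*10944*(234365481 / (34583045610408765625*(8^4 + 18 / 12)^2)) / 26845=-462838344192 / 3278210848304266899083984375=-0.00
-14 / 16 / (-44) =7 / 352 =0.02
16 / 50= 8 / 25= 0.32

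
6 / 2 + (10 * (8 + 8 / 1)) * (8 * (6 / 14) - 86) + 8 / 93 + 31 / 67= -576088096 / 43617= -13207.88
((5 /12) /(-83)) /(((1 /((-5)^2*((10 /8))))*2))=-625 /7968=-0.08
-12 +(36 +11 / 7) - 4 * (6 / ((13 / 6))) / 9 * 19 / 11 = 23.45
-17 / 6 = -2.83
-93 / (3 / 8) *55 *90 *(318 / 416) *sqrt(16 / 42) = -8132850 *sqrt(42) / 91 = -579196.62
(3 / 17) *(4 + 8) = 36 / 17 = 2.12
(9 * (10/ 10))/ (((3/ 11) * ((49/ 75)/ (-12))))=-29700/ 49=-606.12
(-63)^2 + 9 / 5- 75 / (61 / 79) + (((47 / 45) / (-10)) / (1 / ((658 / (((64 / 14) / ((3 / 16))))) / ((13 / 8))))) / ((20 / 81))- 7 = 97942315873 / 25376000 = 3859.64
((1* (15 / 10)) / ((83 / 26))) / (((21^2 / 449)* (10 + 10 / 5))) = 0.04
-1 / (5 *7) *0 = 0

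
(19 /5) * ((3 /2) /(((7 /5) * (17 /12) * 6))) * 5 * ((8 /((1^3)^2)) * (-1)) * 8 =-18240 /119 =-153.28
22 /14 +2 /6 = 40 /21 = 1.90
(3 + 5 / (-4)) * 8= 14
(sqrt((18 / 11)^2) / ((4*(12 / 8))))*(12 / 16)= 0.20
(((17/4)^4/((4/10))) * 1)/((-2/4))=-417605/256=-1631.27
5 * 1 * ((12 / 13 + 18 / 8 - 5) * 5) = -2375 / 52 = -45.67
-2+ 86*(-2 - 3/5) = -1128/5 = -225.60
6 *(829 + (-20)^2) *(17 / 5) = 125358 / 5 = 25071.60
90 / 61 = 1.48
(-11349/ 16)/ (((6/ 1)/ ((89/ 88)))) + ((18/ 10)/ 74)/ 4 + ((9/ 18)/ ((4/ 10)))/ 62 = -119.54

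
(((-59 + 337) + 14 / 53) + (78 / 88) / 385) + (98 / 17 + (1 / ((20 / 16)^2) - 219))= 5011674803 / 76314700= 65.67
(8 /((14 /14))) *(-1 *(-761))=6088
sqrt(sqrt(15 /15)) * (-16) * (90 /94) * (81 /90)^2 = -2916 /235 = -12.41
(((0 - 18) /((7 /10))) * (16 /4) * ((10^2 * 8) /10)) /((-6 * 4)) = 2400 /7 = 342.86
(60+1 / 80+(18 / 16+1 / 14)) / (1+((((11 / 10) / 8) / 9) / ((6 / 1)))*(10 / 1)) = 925479 / 15505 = 59.69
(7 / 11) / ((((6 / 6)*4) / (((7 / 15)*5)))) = 49 / 132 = 0.37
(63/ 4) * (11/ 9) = 77/ 4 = 19.25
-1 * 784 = -784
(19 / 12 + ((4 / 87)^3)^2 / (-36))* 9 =24716693453417 / 1734504804036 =14.25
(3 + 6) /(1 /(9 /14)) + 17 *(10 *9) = 21501 /14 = 1535.79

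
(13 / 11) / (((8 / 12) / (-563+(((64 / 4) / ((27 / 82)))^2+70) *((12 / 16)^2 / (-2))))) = -21005855 / 9504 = -2210.21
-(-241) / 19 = 241 / 19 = 12.68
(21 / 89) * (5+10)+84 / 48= 1883 / 356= 5.29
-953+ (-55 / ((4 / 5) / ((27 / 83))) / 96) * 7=-10141997 / 10624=-954.63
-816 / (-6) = 136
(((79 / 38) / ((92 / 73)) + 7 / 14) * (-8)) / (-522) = 835 / 25346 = 0.03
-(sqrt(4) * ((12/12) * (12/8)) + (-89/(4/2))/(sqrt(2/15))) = -3 + 89 * sqrt(30)/4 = 118.87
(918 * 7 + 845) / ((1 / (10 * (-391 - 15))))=-29520260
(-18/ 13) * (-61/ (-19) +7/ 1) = -3492/ 247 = -14.14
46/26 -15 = -172/13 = -13.23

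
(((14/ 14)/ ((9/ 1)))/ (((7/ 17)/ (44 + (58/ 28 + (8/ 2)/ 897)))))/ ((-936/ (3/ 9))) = -0.00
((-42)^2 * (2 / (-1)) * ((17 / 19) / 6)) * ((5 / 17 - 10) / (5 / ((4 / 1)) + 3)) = 388080 / 323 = 1201.49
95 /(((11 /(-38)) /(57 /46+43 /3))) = -3878945 /759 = -5110.60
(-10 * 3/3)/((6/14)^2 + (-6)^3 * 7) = 490/74079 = 0.01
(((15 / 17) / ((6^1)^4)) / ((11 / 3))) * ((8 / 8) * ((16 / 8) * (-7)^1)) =-35 / 13464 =-0.00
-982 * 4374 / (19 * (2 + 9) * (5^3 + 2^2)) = -159.31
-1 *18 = -18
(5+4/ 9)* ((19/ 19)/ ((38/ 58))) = 1421/ 171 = 8.31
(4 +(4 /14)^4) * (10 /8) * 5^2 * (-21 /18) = -300625 /2058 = -146.08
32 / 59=0.54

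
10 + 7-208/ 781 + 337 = 276266/ 781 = 353.73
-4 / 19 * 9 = -36 / 19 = -1.89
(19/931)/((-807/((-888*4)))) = 1184/13181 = 0.09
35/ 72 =0.49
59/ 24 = 2.46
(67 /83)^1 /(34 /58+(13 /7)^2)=95207 /475922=0.20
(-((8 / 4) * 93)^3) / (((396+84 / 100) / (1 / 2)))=-26811900 / 3307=-8107.62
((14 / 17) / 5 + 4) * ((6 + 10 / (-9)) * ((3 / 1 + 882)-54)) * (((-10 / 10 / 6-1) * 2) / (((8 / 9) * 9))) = -1258411 / 255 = -4934.95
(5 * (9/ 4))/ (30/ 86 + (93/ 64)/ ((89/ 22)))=459240/ 28903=15.89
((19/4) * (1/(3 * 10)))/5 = 19/600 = 0.03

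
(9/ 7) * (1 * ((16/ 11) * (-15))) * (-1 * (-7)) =-2160/ 11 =-196.36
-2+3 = 1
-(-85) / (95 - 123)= -3.04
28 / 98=2 / 7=0.29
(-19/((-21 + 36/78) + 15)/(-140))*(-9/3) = 247/3360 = 0.07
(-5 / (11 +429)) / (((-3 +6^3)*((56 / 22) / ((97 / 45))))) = -97 / 2147040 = -0.00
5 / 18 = 0.28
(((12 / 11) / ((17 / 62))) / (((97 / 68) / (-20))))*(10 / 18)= -99200 / 3201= -30.99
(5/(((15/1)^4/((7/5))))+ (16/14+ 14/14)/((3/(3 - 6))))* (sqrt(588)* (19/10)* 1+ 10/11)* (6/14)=-14427194* sqrt(3)/590625 - 1518652/1819125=-43.14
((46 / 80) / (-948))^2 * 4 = 529 / 359481600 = 0.00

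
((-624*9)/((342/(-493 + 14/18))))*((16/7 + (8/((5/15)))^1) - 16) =11057280/133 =83137.44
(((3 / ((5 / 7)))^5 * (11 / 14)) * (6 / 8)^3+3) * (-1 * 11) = -1919308281 / 400000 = -4798.27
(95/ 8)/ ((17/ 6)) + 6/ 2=489/ 68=7.19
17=17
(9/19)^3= 729/6859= 0.11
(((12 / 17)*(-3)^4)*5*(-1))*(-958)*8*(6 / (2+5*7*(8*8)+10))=5837.48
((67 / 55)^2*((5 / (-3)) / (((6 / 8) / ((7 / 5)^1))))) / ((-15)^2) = -125692 / 6125625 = -0.02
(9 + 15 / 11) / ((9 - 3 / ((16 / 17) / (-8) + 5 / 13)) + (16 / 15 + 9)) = 100890 / 76219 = 1.32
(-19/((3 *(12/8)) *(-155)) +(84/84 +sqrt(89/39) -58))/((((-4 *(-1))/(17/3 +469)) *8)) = -7073453/8370 +89 *sqrt(3471)/234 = -822.69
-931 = -931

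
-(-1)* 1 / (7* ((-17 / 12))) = -12 / 119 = -0.10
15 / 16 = 0.94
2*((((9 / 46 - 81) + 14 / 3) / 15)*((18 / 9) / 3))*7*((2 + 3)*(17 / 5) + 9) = -3824548 / 3105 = -1231.74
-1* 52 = -52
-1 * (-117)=117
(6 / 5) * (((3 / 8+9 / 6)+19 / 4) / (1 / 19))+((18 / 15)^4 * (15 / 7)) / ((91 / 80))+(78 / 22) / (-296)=8034142563 / 51851800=154.94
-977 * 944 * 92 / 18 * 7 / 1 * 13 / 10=-1930348784 / 45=-42896639.64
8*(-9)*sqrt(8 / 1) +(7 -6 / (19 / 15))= 43 / 19 -144*sqrt(2)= -201.38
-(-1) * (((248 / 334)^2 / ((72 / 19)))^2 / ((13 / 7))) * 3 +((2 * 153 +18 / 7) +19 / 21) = 591488444602819 / 1911045560697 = 309.51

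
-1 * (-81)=81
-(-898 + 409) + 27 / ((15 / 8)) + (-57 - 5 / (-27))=446.59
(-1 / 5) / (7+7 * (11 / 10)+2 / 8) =-4 / 299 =-0.01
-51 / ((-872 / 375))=19125 / 872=21.93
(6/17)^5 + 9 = 12786489/1419857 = 9.01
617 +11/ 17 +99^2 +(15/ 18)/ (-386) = 410202887/ 39372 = 10418.64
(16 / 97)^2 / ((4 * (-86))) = -32 / 404587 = -0.00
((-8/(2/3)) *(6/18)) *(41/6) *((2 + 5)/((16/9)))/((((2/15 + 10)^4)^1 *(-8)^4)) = -43588125/17491388530688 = -0.00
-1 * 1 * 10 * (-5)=50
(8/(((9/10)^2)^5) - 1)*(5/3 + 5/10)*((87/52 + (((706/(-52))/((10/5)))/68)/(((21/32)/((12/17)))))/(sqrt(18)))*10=63010545876166475*sqrt(2)/507871068712056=175.46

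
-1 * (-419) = 419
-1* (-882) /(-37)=-882 /37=-23.84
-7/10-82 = -827/10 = -82.70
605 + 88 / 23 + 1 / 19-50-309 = 109197 / 437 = 249.88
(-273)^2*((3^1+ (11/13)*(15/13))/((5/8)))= 2370816/5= 474163.20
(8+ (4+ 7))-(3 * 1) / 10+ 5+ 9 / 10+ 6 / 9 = 379 / 15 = 25.27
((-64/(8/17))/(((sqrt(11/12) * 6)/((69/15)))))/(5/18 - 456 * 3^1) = 18768 * sqrt(33)/1354045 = 0.08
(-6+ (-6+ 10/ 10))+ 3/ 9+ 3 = -23/ 3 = -7.67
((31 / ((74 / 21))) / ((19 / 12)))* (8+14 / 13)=50.43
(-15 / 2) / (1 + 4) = -3 / 2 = -1.50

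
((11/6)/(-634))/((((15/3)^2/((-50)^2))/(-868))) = 238700/951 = 251.00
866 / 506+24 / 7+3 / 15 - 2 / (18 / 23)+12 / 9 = 328169 / 79695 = 4.12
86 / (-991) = -86 / 991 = -0.09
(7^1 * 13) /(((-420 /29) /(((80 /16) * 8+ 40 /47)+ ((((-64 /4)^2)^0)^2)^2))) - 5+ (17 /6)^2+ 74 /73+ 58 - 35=-72850573 /308790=-235.92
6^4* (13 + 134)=190512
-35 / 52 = -0.67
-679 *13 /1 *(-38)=335426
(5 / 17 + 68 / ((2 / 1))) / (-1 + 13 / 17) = -583 / 4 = -145.75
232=232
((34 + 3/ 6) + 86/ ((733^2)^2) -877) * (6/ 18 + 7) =-5350673967569843/ 866038408563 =-6178.33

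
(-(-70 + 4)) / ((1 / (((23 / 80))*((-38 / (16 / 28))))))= -100947 / 80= -1261.84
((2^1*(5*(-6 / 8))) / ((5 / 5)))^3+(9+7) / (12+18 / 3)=-30311 / 72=-420.99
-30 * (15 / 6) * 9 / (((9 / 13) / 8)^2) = -270400 / 3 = -90133.33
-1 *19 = -19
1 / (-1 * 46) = -1 / 46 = -0.02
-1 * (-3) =3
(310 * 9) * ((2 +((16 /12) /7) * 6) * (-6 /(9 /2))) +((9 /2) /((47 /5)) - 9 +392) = -7440631 /658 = -11307.95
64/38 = 32/19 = 1.68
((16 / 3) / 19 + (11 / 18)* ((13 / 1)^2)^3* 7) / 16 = 1290501.03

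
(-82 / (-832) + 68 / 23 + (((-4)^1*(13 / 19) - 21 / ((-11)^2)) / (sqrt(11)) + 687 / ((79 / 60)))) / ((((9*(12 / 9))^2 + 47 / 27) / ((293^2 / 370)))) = 919525174391907 / 1100511838400 - 15509222793*sqrt(11) / 36819519550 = 834.15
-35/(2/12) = -210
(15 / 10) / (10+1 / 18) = 27 / 181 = 0.15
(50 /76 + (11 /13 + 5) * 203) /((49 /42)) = 1759767 /1729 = 1017.79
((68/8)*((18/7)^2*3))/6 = 1377/49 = 28.10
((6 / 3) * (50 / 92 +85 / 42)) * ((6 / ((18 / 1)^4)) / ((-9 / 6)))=-620 / 3168963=-0.00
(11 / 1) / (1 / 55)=605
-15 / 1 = -15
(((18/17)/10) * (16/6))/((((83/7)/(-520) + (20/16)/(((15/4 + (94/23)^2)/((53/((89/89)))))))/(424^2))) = 135941341605888/8613581131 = 15782.21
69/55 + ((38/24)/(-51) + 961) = 32388443/33660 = 962.22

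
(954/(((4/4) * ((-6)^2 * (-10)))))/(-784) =53/15680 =0.00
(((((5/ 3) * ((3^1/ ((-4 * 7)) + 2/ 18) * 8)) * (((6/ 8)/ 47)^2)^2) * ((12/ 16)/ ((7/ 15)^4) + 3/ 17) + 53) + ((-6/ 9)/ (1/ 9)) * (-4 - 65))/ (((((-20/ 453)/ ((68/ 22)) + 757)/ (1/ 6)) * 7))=0.01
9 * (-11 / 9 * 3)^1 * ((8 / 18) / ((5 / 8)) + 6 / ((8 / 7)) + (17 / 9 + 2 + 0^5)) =-6501 / 20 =-325.05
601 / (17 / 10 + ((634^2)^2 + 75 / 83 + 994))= 498830 / 134101960354061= 0.00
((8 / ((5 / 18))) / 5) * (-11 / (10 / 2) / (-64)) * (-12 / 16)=-297 / 2000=-0.15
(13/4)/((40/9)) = 117/160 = 0.73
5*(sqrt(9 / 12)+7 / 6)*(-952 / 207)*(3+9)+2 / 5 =-560.51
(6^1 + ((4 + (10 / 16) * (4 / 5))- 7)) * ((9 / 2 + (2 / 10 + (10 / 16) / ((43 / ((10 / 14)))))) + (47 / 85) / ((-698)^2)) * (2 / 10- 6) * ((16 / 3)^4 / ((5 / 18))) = -619951805095936 / 2225913275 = -278515.71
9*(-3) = -27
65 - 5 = 60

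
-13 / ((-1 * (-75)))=-13 / 75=-0.17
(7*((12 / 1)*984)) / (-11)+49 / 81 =-6694597 / 891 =-7513.58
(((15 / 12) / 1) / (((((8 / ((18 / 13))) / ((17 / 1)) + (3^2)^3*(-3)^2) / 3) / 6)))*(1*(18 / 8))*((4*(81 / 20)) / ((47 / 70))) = 7026831 / 37746076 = 0.19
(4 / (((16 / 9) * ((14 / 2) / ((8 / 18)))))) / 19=1 / 133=0.01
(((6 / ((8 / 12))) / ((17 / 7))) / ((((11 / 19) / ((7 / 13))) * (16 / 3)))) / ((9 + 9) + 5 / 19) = 477603 / 13496912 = 0.04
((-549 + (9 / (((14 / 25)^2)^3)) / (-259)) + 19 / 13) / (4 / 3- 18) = 41729192701071 / 1267597385600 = 32.92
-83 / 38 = -2.18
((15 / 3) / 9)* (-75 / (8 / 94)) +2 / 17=-99851 / 204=-489.47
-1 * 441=-441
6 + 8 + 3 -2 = 15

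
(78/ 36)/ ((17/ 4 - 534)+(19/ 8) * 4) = -26/ 6243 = -0.00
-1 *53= -53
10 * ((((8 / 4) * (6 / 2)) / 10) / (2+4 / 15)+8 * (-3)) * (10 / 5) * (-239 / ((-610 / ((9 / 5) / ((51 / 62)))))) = -35874378 / 88145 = -406.99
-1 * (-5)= 5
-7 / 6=-1.17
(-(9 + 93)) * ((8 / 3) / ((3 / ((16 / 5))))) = -290.13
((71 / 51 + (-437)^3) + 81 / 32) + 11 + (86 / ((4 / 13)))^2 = -136068518693 / 1632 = -83375317.83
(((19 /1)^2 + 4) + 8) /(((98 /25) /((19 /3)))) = 177175 /294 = 602.64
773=773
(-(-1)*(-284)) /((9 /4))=-1136 /9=-126.22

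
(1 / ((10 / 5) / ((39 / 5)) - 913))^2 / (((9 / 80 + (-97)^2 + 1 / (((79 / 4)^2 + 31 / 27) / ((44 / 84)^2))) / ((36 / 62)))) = 18137699405280 / 244859898711407023115237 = 0.00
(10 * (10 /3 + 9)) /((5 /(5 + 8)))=962 /3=320.67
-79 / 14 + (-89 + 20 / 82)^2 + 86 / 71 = 13155462269 / 1670914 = 7873.21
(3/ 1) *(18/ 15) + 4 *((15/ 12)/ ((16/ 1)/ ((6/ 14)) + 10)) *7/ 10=5217/ 1420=3.67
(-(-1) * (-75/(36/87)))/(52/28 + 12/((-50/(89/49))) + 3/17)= -15098125/133088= -113.44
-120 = -120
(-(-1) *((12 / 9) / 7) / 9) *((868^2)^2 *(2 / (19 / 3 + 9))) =324370127872 / 207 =1567005448.66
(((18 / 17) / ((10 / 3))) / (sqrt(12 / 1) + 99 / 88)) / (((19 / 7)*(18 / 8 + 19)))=-18144 / 31435975 + 32256*sqrt(3) / 31435975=0.00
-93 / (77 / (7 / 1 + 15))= -186 / 7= -26.57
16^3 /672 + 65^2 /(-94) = -76693 /1974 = -38.85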